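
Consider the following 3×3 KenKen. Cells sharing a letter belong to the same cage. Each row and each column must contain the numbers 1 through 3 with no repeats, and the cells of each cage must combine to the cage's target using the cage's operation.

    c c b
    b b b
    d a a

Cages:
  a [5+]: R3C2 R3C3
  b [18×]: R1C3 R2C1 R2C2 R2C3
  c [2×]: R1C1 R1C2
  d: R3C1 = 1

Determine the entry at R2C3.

Cage b needs product 18, leaving R1C3 = 3.
D is a freebie, so R3C1 = 1.
Column 3 now contains 3, leaving R3C3 = 2.
Column 1 now contains 1; hence R1C1 = 2.
Cage c needs two cells with product 2, leaving R1C2 = 1.
2 is placed in column 1, leaving R2C1 = 3.
Row 2 already has 3, which forces R2C2 = 2.
Column 3 now contains 2, so R2C3 = 1.
2 is placed in row 3, so R3C2 = 3.
Filled in: 2 1 3 / 3 2 1 / 1 3 2.

1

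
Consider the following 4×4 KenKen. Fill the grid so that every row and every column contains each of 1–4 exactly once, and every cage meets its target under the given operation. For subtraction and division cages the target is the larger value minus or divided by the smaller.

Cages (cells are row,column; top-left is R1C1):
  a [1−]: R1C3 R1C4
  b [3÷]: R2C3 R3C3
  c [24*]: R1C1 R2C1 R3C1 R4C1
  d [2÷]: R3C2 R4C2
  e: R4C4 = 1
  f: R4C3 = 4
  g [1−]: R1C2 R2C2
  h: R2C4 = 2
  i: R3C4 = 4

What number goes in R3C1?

2

Cage h is a single given cell, so R2C4 = 2.
I is a freebie, which forces R3C4 = 4.
F is a freebie; hence R4C3 = 4.
E is a freebie, leaving R4C4 = 1.
Cage a's pair has difference 1, so R1C3 = 2.
Column 4 now contains 1, leaving R1C4 = 3.
The two cells of cage d must have quotient 2, leaving R3C2 = 1.
Row 3 now contains 1, so R3C3 = 3.
Row 4 already has 1, which forces R4C2 = 2.
Row 1 now contains 3, which forces R1C2 = 4.
The two cells of cage g must have difference 1; hence R2C2 = 3.
Column 3 now contains 3, so R2C3 = 1.
Row 3 now contains 3, so R3C1 = 2.
Row 4 already has 2, leaving R4C1 = 3.
Row 1 already has 4, which forces R1C1 = 1.
1 is placed in row 2, which forces R2C1 = 4.
Completed grid: 1 4 2 3 / 4 3 1 2 / 2 1 3 4 / 3 2 4 1.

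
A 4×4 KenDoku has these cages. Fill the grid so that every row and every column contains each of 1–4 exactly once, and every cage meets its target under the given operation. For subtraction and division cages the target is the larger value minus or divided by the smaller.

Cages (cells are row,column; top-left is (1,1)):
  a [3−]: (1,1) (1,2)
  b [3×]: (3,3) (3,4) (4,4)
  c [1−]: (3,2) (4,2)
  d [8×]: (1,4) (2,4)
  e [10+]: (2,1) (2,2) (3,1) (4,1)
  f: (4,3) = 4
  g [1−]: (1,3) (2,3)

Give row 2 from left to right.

3 1 2 4

The 3 cells of cage b must have product 3; hence (3,3) = 1.
Cage b needs product 3, leaving (3,4) = 3.
Cage f is a single given cell, leaving (4,3) = 4.
Cage b has product 3, so (4,4) = 1.
Cage c's pair has difference 1; hence (4,2) = 3.
Cage e has sum 10; hence (2,1) = 3.
Cage e needs sum 10, so (2,2) = 1.
3 is placed in row 2, leaving (2,3) = 2.
Row 2 already has 2, which forces (2,4) = 4.
Cage e has sum 10, so (3,1) = 4.
4 is placed in row 3, which forces (3,2) = 2.
3 is placed in row 4; hence (4,1) = 2.
Column 1 already has 4, which forces (1,1) = 1.
Column 2 already has 1; hence (1,2) = 4.
Column 3 now contains 2, which forces (1,3) = 3.
Column 4 already has 4, which forces (1,4) = 2.
Filled in: 1 4 3 2 / 3 1 2 4 / 4 2 1 3 / 2 3 4 1.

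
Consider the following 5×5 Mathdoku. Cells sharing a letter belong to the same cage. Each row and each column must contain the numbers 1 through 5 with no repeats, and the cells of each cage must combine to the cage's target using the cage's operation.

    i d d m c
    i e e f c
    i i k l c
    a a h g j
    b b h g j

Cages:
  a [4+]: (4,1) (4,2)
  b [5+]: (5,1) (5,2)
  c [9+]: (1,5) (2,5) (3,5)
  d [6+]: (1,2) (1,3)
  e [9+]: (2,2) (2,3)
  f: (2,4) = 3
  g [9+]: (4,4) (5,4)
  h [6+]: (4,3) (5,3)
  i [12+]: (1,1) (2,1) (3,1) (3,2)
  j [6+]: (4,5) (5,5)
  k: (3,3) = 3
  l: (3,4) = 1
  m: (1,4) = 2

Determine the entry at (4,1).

M is a freebie, leaving (1,4) = 2.
Cage f is a single given cell; hence (2,4) = 3.
Cage k is a single given cell, so (3,3) = 3.
L is a freebie; hence (3,4) = 1.
Cage c needs sum 9; hence (1,5) = 3.
In row 1, 4 can only go at (1,1), so (1,1) = 4.
The 4 cells of cage i must have sum 12, so (2,1) = 1.
Column 1 already has 1, leaving (4,1) = 3.
Row 4 now contains 3, leaving (4,2) = 1.
Column 1 already has 3; hence (5,1) = 2.
Column 2 already has 1, so (1,2) = 5.
Cage d's pair has sum 6, leaving (1,3) = 1.
Column 2 now contains 5; hence (2,2) = 4.
4 is placed in row 2, which forces (2,3) = 5.
4 is placed in row 2, which forces (2,5) = 2.
Column 1 now contains 2, which forces (3,1) = 5.
Cage i has sum 12; hence (3,2) = 2.
2 is placed in column 5, which forces (3,5) = 4.
Column 3 now contains 5, so (4,3) = 2.
2 is placed in column 5, leaving (4,5) = 5.
Cage b's pair has sum 5, so (5,2) = 3.
1 is placed in column 3, leaving (5,3) = 4.
4 is placed in row 5, so (5,4) = 5.
4 is placed in column 5; hence (5,5) = 1.
Row 4 now contains 5, which forces (4,4) = 4.
Completed grid: 4 5 1 2 3 / 1 4 5 3 2 / 5 2 3 1 4 / 3 1 2 4 5 / 2 3 4 5 1.

3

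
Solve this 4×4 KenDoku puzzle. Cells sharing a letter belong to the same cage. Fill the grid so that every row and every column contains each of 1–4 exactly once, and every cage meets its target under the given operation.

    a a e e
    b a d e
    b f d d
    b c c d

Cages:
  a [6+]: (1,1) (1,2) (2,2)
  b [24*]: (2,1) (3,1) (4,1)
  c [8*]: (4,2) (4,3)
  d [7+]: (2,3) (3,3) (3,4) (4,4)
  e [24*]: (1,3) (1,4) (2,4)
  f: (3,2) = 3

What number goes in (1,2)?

Cage f is given; hence (3,2) = 3.
In row 3, 4 can only go at (3,1), so (3,1) = 4.
Row 2 needs a 4, and only (2,4) is open for it.
Row 1 needs a 4, and only (1,2) is open for it.
The 3 cells of cage a must have sum 6, leaving (1,1) = 1.
The 3 cells of cage a must have sum 6, leaving (2,2) = 1.
Row 2 now contains 1, leaving (2,3) = 3.
Column 2 now contains 4, leaving (4,2) = 2.
Cage c needs two cells with product 8, leaving (4,3) = 4.
Column 3 now contains 3, so (1,3) = 2.
Cage e needs product 24; hence (1,4) = 3.
3 is placed in row 2, leaving (2,1) = 2.
Cage d has sum 7, leaving (3,3) = 1.
Cage d needs sum 7, so (3,4) = 2.
Row 4 now contains 2, so (4,1) = 3.
The 4 cells of cage d must have sum 7, which forces (4,4) = 1.
Completed grid: 1 4 2 3 / 2 1 3 4 / 4 3 1 2 / 3 2 4 1.

4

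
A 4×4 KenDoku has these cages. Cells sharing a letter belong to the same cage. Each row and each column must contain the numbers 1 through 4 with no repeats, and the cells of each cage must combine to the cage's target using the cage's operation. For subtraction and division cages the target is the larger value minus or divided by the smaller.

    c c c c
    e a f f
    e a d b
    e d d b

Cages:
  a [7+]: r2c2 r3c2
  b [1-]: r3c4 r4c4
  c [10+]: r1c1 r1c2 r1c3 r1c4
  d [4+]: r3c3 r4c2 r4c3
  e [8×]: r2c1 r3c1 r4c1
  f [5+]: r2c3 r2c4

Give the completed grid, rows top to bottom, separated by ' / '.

3 2 4 1 / 1 4 3 2 / 2 3 1 4 / 4 1 2 3

The 3 cells of cage d must have sum 4, which forces r3c3 = 1.
Cage d needs sum 4, leaving r4c2 = 1.
Cage d has sum 4, leaving r4c3 = 2.
Cage e needs product 8, which forces r2c1 = 1.
1 is placed in row 2, so r2c4 = 2.
Cage e has product 8, leaving r3c1 = 2.
Row 4 now contains 2, which forces r4c1 = 4.
4 is placed in row 4, leaving r4c4 = 3.
Column 1 now contains 4; hence r1c1 = 3.
Cage c has sum 10, so r1c2 = 2.
Cage c needs sum 10, leaving r1c3 = 4.
The 4 cells of cage c must have sum 10, which forces r1c4 = 1.
The two cells of cage f must have sum 5, which forces r2c3 = 3.
Column 4 already has 3; hence r3c4 = 4.
Row 2 now contains 3, so r2c2 = 4.
Row 3 now contains 4, leaving r3c2 = 3.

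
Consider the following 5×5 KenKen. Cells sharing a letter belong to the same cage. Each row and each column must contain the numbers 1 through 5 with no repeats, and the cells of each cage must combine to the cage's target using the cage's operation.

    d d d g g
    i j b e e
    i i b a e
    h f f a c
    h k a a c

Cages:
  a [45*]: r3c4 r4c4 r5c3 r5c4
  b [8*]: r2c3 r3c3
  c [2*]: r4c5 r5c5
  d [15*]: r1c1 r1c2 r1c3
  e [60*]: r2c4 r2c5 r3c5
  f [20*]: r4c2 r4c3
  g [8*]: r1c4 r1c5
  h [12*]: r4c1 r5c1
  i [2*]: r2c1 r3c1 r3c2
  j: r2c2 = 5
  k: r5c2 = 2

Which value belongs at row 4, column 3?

5

Cage i needs product 2, which forces r2c1 = 1.
Cage j is given, leaving r2c2 = 5.
The 3 cells of cage i must have product 2, leaving r3c1 = 2.
Cage i has product 2, leaving r3c2 = 1.
Row 3 now contains 2, which forces r3c3 = 4.
Column 2 now contains 5; hence r4c2 = 4.
4 is placed in column 3, so r4c3 = 5.
K is a freebie, so r5c2 = 2.
Cage a needs product 45; hence r5c3 = 3.
Row 5 now contains 2, so r5c5 = 1.
The 3 cells of cage d must have product 15, which forces r1c1 = 5.
Column 2 already has 1, so r1c2 = 3.
Column 3 already has 3, leaving r1c3 = 1.
4 is placed in column 3, so r2c3 = 2.
The 4 cells of cage a must have product 45, leaving r3c4 = 3.
Cage e needs product 60, which forces r3c5 = 5.
Row 4 now contains 4, which forces r4c1 = 3.
Cage a needs product 45, which forces r4c4 = 1.
Column 5 now contains 1, which forces r4c5 = 2.
Row 5 now contains 3; hence r5c1 = 4.
1 is placed in row 5, which forces r5c4 = 5.
Cage g's pair has product 8, which forces r1c4 = 2.
Column 5 already has 2, which forces r1c5 = 4.
Column 4 already has 3, so r2c4 = 4.
The 3 cells of cage e must have product 60; hence r2c5 = 3.
Filled in: 5 3 1 2 4 / 1 5 2 4 3 / 2 1 4 3 5 / 3 4 5 1 2 / 4 2 3 5 1.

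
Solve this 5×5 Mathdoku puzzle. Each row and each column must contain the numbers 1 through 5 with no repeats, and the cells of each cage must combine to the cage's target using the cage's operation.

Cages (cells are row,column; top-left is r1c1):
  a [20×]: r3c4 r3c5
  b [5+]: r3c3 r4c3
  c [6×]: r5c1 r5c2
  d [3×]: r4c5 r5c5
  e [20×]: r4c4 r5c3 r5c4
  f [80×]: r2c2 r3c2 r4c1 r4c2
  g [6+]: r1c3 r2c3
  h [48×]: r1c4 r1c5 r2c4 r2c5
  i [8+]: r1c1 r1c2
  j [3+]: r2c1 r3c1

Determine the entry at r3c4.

4

Row 3 needs a 3, and only r3c3 is open for it.
Cage b needs two cells with sum 5, which forces r4c3 = 2.
Row 4 now contains 2; hence r4c1 = 4.
Row 3 needs a 2, and only r3c1 is open for it.
Column 1 already has 2; hence r2c1 = 1.
1 is placed in row 2; hence r2c3 = 5.
Column 1 already has 2, leaving r5c1 = 3.
Cage c needs two cells with product 6, so r5c2 = 2.
Row 5 now contains 3, which forces r5c5 = 1.
3 is placed in column 1; hence r1c1 = 5.
Cage i's pair has sum 8, leaving r1c2 = 3.
Column 3 now contains 5; hence r1c3 = 1.
Row 2 already has 5, leaving r2c2 = 4.
The 3 cells of cage e must have product 20, which forces r4c4 = 1.
Column 5 already has 1, so r4c5 = 3.
Row 5 now contains 1, leaving r5c3 = 4.
Cage e needs product 20, which forces r5c4 = 5.
Cage h has product 48, leaving r1c4 = 2.
The 4 cells of cage h must have product 48; hence r1c5 = 4.
The 4 cells of cage h must have product 48, leaving r2c4 = 3.
3 is placed in column 5, which forces r2c5 = 2.
The 4 cells of cage f must have product 80; hence r3c2 = 1.
5 is placed in column 4, leaving r3c4 = 4.
Cage a needs two cells with product 20, leaving r3c5 = 5.
Row 4 already has 1, so r4c2 = 5.
Filled in: 5 3 1 2 4 / 1 4 5 3 2 / 2 1 3 4 5 / 4 5 2 1 3 / 3 2 4 5 1.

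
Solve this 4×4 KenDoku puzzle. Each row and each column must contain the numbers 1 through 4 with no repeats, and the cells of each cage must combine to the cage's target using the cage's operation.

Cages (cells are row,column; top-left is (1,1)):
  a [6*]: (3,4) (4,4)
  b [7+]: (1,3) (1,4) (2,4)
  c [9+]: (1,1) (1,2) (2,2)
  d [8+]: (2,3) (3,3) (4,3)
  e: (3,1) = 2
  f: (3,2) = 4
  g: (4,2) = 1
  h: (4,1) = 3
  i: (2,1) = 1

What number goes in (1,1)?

I is a freebie, leaving (2,1) = 1.
Cage e is given, which forces (3,1) = 2.
Cage f is a single given cell, leaving (3,2) = 4.
Row 3 already has 2, which forces (3,4) = 3.
H is a freebie, which forces (4,1) = 3.
Cage g is given; hence (4,2) = 1.
Row 4 now contains 1, so (4,3) = 4.
3 is placed in column 4, so (4,4) = 2.
3 is placed in column 1, so (1,1) = 4.
The 3 cells of cage b must have sum 7, which forces (1,3) = 2.
The 3 cells of cage b must have sum 7, so (1,4) = 1.
Column 3 now contains 4; hence (2,3) = 3.
2 is placed in column 4, leaving (2,4) = 4.
Row 3 already has 3, leaving (3,3) = 1.
Row 1 already has 2; hence (1,2) = 3.
Row 2 already has 3; hence (2,2) = 2.
The full grid is 4 3 2 1 / 1 2 3 4 / 2 4 1 3 / 3 1 4 2.

4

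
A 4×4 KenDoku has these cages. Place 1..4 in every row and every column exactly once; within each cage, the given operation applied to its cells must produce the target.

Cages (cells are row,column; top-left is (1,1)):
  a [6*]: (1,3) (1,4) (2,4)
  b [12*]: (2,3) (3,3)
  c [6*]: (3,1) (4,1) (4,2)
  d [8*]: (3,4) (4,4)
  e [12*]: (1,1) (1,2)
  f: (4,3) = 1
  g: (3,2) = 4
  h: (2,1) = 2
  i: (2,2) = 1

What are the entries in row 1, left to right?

4 3 2 1

H is a freebie, so (2,1) = 2.
Cage i is given; hence (2,2) = 1.
1 is placed in row 2, which forces (2,4) = 3.
G is a freebie, leaving (3,2) = 4.
4 is placed in row 3; hence (3,3) = 3.
4 is placed in row 3, which forces (3,4) = 2.
Cage f is a single given cell; hence (4,3) = 1.
Column 4 now contains 2, so (4,4) = 4.
Cage e's pair has product 12, so (1,1) = 4.
Column 2 now contains 4, which forces (1,2) = 3.
Column 3 already has 1, leaving (1,3) = 2.
Column 4 now contains 2, which forces (1,4) = 1.
Row 2 already has 3, leaving (2,3) = 4.
Row 3 now contains 3, leaving (3,1) = 1.
Row 4 already has 1, leaving (4,1) = 3.
The 3 cells of cage c must have product 6, so (4,2) = 2.
The full grid is 4 3 2 1 / 2 1 4 3 / 1 4 3 2 / 3 2 1 4.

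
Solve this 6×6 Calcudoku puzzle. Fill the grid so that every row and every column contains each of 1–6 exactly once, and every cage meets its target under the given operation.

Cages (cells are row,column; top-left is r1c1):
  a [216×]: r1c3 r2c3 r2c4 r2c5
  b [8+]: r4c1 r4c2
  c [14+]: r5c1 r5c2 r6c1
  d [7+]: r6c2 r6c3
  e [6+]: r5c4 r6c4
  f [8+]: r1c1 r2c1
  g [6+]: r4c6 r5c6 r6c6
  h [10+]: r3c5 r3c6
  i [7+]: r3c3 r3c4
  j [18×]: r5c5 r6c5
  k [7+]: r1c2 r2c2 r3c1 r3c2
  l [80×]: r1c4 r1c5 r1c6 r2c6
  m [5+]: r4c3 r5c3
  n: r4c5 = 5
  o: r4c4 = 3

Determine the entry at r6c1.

4

Cage k has sum 7, leaving r3c1 = 1.
Cage o is a single given cell, which forces r4c4 = 3.
N is a freebie, leaving r4c5 = 5.
In row 2, 1 can only go at r2c2, so r2c2 = 1.
Row 2 needs a 5, and only r2c1 is open for it.
Cage f's pair has sum 8; hence r1c1 = 3.
3 is placed in row 1, which forces r1c2 = 2.
3 is placed in row 1, so r1c3 = 6.
2 is placed in column 2, which forces r3c2 = 3.
2 is placed in column 2; hence r4c2 = 6.
The 4 cells of cage l must have product 80, so r2c6 = 4.
Column 6 now contains 4, which forces r3c6 = 6.
6 is placed in row 4, so r4c1 = 2.
Row 4 already has 2, leaving r4c6 = 1.
Cage c needs sum 14, so r5c1 = 6.
The 3 cells of cage c must have sum 14, so r5c2 = 4.
6 is placed in row 5, which forces r5c5 = 3.
Row 5 already has 3; hence r5c6 = 2.
Cage c has sum 14, so r6c1 = 4.
Column 2 now contains 4; hence r6c2 = 5.
Column 5 already has 3, so r6c5 = 6.
2 is placed in column 6, which forces r6c6 = 3.
Column 6 already has 1; hence r1c6 = 5.
The 4 cells of cage a must have product 216, which forces r2c3 = 3.
Cage a needs product 216, so r2c4 = 6.
Column 5 already has 6, so r2c5 = 2.
Row 3 now contains 6, so r3c5 = 4.
Row 4 already has 1, which forces r4c3 = 4.
Row 5 already has 3; hence r5c3 = 1.
Cage e needs two cells with sum 6; hence r5c4 = 5.
Row 6 now contains 3, which forces r6c3 = 2.
The two cells of cage e must have sum 6, leaving r6c4 = 1.
Column 4 already has 1, leaving r1c4 = 4.
4 is placed in column 5; hence r1c5 = 1.
Column 3 now contains 2, leaving r3c3 = 5.
Column 4 already has 5, leaving r3c4 = 2.
Completed grid: 3 2 6 4 1 5 / 5 1 3 6 2 4 / 1 3 5 2 4 6 / 2 6 4 3 5 1 / 6 4 1 5 3 2 / 4 5 2 1 6 3.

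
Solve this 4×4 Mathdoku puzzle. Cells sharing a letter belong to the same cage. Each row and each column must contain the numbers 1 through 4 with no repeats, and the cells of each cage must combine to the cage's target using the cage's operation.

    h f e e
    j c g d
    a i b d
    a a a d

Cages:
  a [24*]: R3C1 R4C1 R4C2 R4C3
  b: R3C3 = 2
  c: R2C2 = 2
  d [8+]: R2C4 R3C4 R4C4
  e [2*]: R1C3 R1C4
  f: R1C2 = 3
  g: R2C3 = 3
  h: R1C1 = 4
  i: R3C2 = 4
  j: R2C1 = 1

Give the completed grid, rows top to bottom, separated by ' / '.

4 3 1 2 / 1 2 3 4 / 3 4 2 1 / 2 1 4 3

H is a freebie, so R1C1 = 4.
Cage f is a single given cell, so R1C2 = 3.
Cage j is given, leaving R2C1 = 1.
C is a freebie, which forces R2C2 = 2.
Cage g is a single given cell; hence R2C3 = 3.
Row 2 already has 3, which forces R2C4 = 4.
Cage i is given, so R3C2 = 4.
B is a freebie, leaving R3C3 = 2.
4 is placed in column 2, leaving R4C2 = 1.
Row 4 already has 1; hence R4C3 = 4.
Row 4 already has 1, leaving R4C4 = 3.
Column 3 already has 2, which forces R1C3 = 1.
The two cells of cage e must have product 2; hence R1C4 = 2.
2 is placed in row 3, leaving R3C1 = 3.
3 is placed in column 4, leaving R3C4 = 1.
Row 4 already has 3, leaving R4C1 = 2.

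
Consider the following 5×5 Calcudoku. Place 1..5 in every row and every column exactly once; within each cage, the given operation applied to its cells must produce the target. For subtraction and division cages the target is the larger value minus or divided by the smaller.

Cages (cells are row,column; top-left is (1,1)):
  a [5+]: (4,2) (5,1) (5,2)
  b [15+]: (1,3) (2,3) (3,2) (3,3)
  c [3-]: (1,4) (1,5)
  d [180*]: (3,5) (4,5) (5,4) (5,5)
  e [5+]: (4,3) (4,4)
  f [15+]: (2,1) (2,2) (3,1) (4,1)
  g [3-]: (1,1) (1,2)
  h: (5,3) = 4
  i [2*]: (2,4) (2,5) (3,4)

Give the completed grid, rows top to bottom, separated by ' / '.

1 4 3 5 2 / 4 3 5 2 1 / 3 5 2 1 4 / 5 2 1 4 3 / 2 1 4 3 5

Cage i needs product 2; hence (2,4) = 2.
The 3 cells of cage i must have product 2, so (2,5) = 1.
Cage i has product 2; hence (3,4) = 1.
Cage h is a single given cell, leaving (5,3) = 4.
Cage d needs product 180, which forces (5,4) = 3.
4 is placed in row 5, leaving (5,5) = 5.
Cage c needs two cells with difference 3, which forces (1,4) = 5.
The two cells of cage c must have difference 3, which forces (1,5) = 2.
The 4 cells of cage b must have sum 15; hence (3,2) = 5.
Cage a has sum 5, which forces (4,2) = 2.
Cage e needs two cells with sum 5; hence (4,3) = 1.
Column 4 already has 3; hence (4,4) = 4.
Row 4 now contains 4, which forces (4,5) = 3.
Cage a has sum 5, leaving (5,1) = 2.
Row 5 already has 3, which forces (5,2) = 1.
Cage g needs two cells with difference 3, leaving (1,1) = 1.
Column 2 now contains 1; hence (1,2) = 4.
Row 1 now contains 2, leaving (1,3) = 3.
The 4 cells of cage f must have sum 15, leaving (2,1) = 4.
Cage f has sum 15, so (2,2) = 3.
The 4 cells of cage b must have sum 15, so (2,3) = 5.
Cage f has sum 15, leaving (3,1) = 3.
The 4 cells of cage b must have sum 15, which forces (3,3) = 2.
Column 5 now contains 3; hence (3,5) = 4.
3 is placed in row 4, so (4,1) = 5.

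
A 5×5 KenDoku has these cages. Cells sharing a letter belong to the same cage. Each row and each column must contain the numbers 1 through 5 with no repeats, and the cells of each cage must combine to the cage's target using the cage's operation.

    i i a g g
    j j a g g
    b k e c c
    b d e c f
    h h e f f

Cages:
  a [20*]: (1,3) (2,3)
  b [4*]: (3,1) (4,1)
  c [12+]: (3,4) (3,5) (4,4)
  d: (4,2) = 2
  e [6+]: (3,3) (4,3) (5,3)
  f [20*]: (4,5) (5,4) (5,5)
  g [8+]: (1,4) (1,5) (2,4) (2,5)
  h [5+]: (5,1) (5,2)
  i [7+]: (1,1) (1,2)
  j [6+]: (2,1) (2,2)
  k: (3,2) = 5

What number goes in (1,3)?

Cage k is given, leaving (3,2) = 5.
Cage d is a single given cell, leaving (4,2) = 2.
Cage c has sum 12, which forces (4,4) = 5.
Cage f needs product 20, which forces (5,5) = 5.
The only place for 5 in row 1 is (1,3).
5 is placed in column 3, so (2,3) = 4.
Cage j's pair has sum 6, so (2,1) = 5.
Row 2 already has 4, which forces (2,2) = 1.
The only place for 2 in row 3 is (3,3).
The only place for 1 in row 3 is (3,1).
Column 1 already has 1, which forces (4,1) = 4.
Row 4 now contains 4, so (4,5) = 1.
Column 1 already has 1, leaving (5,1) = 2.
Cage h needs two cells with sum 5, leaving (5,2) = 3.
Row 5 already has 3; hence (5,3) = 1.
Row 5 now contains 1, leaving (5,4) = 4.
4 is placed in column 1, which forces (1,1) = 3.
3 is placed in column 2; hence (1,2) = 4.
Cage g needs sum 8, so (1,4) = 1.
Column 5 now contains 1, which forces (1,5) = 2.
Cage g has sum 8, so (2,4) = 2.
Cage g needs sum 8; hence (2,5) = 3.
Column 4 now contains 4, so (3,4) = 3.
The 3 cells of cage c must have sum 12; hence (3,5) = 4.
Row 4 already has 1; hence (4,3) = 3.
Completed grid: 3 4 5 1 2 / 5 1 4 2 3 / 1 5 2 3 4 / 4 2 3 5 1 / 2 3 1 4 5.

5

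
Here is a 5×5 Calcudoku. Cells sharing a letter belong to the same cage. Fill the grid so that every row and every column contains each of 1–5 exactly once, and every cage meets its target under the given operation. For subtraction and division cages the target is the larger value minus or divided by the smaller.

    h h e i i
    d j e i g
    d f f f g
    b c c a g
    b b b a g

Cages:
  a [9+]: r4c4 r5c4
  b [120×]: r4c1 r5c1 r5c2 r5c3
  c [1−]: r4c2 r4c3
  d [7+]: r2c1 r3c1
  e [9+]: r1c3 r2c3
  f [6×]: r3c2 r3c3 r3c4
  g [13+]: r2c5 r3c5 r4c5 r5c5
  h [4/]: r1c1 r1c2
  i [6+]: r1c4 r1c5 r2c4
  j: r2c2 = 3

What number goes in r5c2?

Cage j is given; hence r2c2 = 3.
In row 1, 5 can only go at r1c3, so r1c3 = 5.
5 is placed in column 3, so r2c3 = 4.
In row 3, 4 can only go at r3c5, so r3c5 = 4.
In row 3, 5 can only go at r3c1, so r3c1 = 5.
Column 1 already has 5, leaving r2c1 = 2.
Row 2 already has 2, so r2c4 = 1.
Row 2 now contains 1, leaving r2c5 = 5.
Cage b needs product 120, which forces r5c2 = 5.
5 is placed in row 5, so r5c4 = 4.
Cage b needs product 120; hence r4c1 = 4.
Column 4 now contains 4; hence r4c4 = 5.
4 is placed in row 5, which forces r5c1 = 3.
The 4 cells of cage b must have product 120, which forces r5c3 = 2.
Row 5 now contains 3; hence r5c5 = 1.
Column 1 now contains 4; hence r1c1 = 1.
Cage h's pair has quotient 4, so r1c2 = 4.
Cage c's pair has difference 1, so r4c2 = 2.
Column 5 now contains 1, which forces r4c5 = 3.
The 3 cells of cage i must have sum 6, so r1c4 = 3.
Column 5 already has 3, so r1c5 = 2.
2 is placed in column 2; hence r3c2 = 1.
Cage f needs product 6, leaving r3c3 = 3.
Cage f needs product 6, which forces r3c4 = 2.
Row 4 now contains 3, which forces r4c3 = 1.
The full grid is 1 4 5 3 2 / 2 3 4 1 5 / 5 1 3 2 4 / 4 2 1 5 3 / 3 5 2 4 1.

5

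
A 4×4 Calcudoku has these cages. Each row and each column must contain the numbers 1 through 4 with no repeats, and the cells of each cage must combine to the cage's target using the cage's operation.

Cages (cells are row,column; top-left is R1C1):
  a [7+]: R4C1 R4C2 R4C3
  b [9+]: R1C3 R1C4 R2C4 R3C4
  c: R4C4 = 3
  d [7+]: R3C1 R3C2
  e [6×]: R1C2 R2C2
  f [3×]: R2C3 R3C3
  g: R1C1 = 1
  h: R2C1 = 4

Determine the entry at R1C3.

2

Cage g is given, leaving R1C1 = 1.
H is a freebie, leaving R2C1 = 4.
Column 1 now contains 4, leaving R3C1 = 3.
3 is placed in row 3, so R3C2 = 4.
3 is placed in row 3, leaving R3C3 = 1.
Row 3 already has 1, so R3C4 = 2.
Column 1 now contains 4, so R4C1 = 2.
Row 4 now contains 2; hence R4C2 = 1.
Row 4 now contains 2, so R4C3 = 4.
Cage c is given, leaving R4C4 = 3.
The 4 cells of cage b must have sum 9, leaving R1C3 = 2.
Column 4 already has 3, so R1C4 = 4.
Column 3 now contains 1, leaving R2C3 = 3.
Column 4 already has 3; hence R2C4 = 1.
2 is placed in row 1, which forces R1C2 = 3.
Row 2 now contains 3, so R2C2 = 2.
Filled in: 1 3 2 4 / 4 2 3 1 / 3 4 1 2 / 2 1 4 3.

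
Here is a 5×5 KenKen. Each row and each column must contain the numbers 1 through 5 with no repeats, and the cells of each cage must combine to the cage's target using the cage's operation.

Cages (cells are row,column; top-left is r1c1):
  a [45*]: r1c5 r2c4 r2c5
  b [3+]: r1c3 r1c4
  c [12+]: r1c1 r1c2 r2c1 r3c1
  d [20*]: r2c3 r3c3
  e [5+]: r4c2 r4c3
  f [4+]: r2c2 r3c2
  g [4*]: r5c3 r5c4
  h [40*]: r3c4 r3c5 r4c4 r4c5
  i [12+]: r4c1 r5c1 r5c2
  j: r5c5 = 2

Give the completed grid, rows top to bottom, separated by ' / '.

The 3 cells of cage a must have product 45, which forces r1c5 = 3.
Cage a has product 45, leaving r2c4 = 3.
Cage a has product 45, leaving r2c5 = 5.
Cage j is given, which forces r5c5 = 2.
Row 2 already has 3, leaving r2c2 = 1.
Row 2 already has 5, so r2c3 = 4.
Cage f's pair has sum 4; hence r3c2 = 3.
Cage d's pair has product 20, leaving r3c3 = 5.
Row 3 now contains 5, leaving r3c4 = 2.
2 is placed in column 4; hence r4c4 = 5.
Column 3 now contains 4, which forces r5c3 = 1.
Row 5 already has 1, leaving r5c4 = 4.
1 is placed in column 3, leaving r1c3 = 2.
2 is placed in column 4, leaving r1c4 = 1.
Row 2 already has 4; hence r2c1 = 2.
The 3 cells of cage i must have sum 12; hence r4c1 = 4.
Cage e needs two cells with sum 5; hence r4c2 = 2.
Cage e's pair has sum 5, which forces r4c3 = 3.
Row 4 already has 4; hence r4c5 = 1.
Cage i has sum 12; hence r5c1 = 3.
Row 5 now contains 4, leaving r5c2 = 5.
4 is placed in column 1; hence r1c1 = 5.
Column 2 now contains 5, leaving r1c2 = 4.
4 is placed in column 1; hence r3c1 = 1.
1 is placed in column 5; hence r3c5 = 4.

5 4 2 1 3 / 2 1 4 3 5 / 1 3 5 2 4 / 4 2 3 5 1 / 3 5 1 4 2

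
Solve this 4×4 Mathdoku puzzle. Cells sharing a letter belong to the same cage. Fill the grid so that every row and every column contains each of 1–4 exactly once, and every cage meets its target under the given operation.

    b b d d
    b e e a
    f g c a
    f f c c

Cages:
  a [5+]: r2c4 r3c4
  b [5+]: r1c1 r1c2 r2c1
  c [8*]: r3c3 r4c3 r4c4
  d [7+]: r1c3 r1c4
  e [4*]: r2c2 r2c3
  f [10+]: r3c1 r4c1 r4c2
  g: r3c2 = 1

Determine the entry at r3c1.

3

Cage g is a single given cell, which forces r3c2 = 1.
Cage b has sum 5, so r1c1 = 1.
1 is placed in column 2, so r1c2 = 2.
The 3 cells of cage b must have sum 5, which forces r2c1 = 2.
1 is placed in column 2, so r2c2 = 4.
Cage e needs two cells with product 4, so r2c3 = 1.
Row 2 now contains 1, so r2c4 = 3.
Column 1 already has 2; hence r4c1 = 4.
Column 2 now contains 4, so r4c2 = 3.
4 is placed in row 4, leaving r4c3 = 2.
2 is placed in row 4, so r4c4 = 1.
Cage d needs two cells with sum 7; hence r1c3 = 3.
Column 4 already has 3, leaving r1c4 = 4.
4 is placed in column 1; hence r3c1 = 3.
Column 3 already has 2, which forces r3c3 = 4.
Cage a needs two cells with sum 5, so r3c4 = 2.
Filled in: 1 2 3 4 / 2 4 1 3 / 3 1 4 2 / 4 3 2 1.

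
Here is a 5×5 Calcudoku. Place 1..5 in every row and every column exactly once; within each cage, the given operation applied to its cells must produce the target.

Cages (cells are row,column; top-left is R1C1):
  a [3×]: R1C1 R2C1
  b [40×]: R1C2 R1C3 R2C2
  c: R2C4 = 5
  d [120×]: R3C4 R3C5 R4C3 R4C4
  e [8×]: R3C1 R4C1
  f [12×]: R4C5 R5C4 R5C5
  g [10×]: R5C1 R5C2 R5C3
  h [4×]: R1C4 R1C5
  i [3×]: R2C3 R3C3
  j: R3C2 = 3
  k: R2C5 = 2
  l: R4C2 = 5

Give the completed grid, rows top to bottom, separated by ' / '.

C is a freebie; hence R2C4 = 5.
K is a freebie; hence R2C5 = 2.
J is a freebie; hence R3C2 = 3.
Row 3 now contains 3; hence R3C3 = 1.
Cage l is given; hence R4C2 = 5.
Cage b has product 40, which forces R1C2 = 2.
The 3 cells of cage b must have product 40, so R1C3 = 5.
Row 2 already has 2, which forces R2C2 = 4.
1 is placed in column 3; hence R2C3 = 3.
Cage d has product 120, which forces R3C5 = 5.
Column 2 now contains 2, leaving R5C2 = 1.
Column 3 now contains 5, leaving R5C3 = 2.
Cage a's pair has product 3, which forces R1C1 = 3.
Row 2 already has 3, which forces R2C1 = 1.
The 4 cells of cage d must have product 120, so R3C4 = 2.
Column 3 already has 2, which forces R4C3 = 4.
Cage d needs product 120, which forces R4C4 = 3.
Cage f needs product 12, which forces R4C5 = 1.
Row 5 now contains 2; hence R5C1 = 5.
3 is placed in column 4, which forces R5C4 = 4.
Row 5 already has 4; hence R5C5 = 3.
Column 4 already has 4; hence R1C4 = 1.
1 is placed in column 5, so R1C5 = 4.
Row 3 already has 2, so R3C1 = 4.
Row 4 already has 4, so R4C1 = 2.

3 2 5 1 4 / 1 4 3 5 2 / 4 3 1 2 5 / 2 5 4 3 1 / 5 1 2 4 3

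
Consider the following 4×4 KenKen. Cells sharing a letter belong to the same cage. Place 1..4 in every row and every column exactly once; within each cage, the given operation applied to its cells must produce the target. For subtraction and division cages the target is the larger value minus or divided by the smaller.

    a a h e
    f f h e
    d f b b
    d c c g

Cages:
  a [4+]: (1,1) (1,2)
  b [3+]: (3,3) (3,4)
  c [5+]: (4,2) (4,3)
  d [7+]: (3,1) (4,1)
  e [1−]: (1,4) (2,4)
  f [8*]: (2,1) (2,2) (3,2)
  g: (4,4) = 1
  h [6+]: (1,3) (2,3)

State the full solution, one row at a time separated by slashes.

Cage g is a single given cell, which forces (4,4) = 1.
The two cells of cage b must have sum 3; hence (3,3) = 1.
Column 4 now contains 1; hence (3,4) = 2.
2 is placed in row 3; hence (3,2) = 4.
Row 3 now contains 4, so (3,1) = 3.
Cage d's pair has sum 7, so (4,1) = 4.
Column 1 now contains 3; hence (1,1) = 1.
Cage a's pair has sum 4, so (1,2) = 3.
3 is placed in row 1, leaving (1,4) = 4.
Column 1 already has 1, which forces (2,1) = 2.
2 is placed in row 2, which forces (2,2) = 1.
2 is placed in row 2; hence (2,3) = 4.
Column 4 now contains 4, leaving (2,4) = 3.
Column 2 already has 3, so (4,2) = 2.
Row 4 already has 2, which forces (4,3) = 3.
Row 1 now contains 4, so (1,3) = 2.

1 3 2 4 / 2 1 4 3 / 3 4 1 2 / 4 2 3 1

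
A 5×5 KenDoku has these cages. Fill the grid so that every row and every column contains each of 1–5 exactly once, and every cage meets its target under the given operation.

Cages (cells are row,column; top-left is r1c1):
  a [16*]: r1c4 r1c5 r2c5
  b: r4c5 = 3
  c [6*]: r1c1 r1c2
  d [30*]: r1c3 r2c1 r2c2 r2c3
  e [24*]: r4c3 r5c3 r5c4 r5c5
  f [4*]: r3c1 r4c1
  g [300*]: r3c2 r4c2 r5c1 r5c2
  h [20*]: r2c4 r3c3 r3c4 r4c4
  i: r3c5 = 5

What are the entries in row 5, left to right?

I is a freebie, which forces r3c5 = 5.
Cage b is given, leaving r4c5 = 3.
The 4 cells of cage g must have product 300, so r5c1 = 5.
The 4 cells of cage g must have product 300; hence r4c2 = 5.
Cage h needs product 20, leaving r2c4 = 5.
The 4 cells of cage d must have product 30, leaving r1c3 = 5.
Row 1 needs a 1, and only r1c5 is open for it.
The 3 cells of cage a must have product 16, leaving r1c4 = 4.
Cage a has product 16, leaving r2c5 = 4.
Column 4 now contains 4, leaving r3c4 = 1.
Column 4 already has 1, leaving r4c4 = 2.
Column 4 now contains 2; hence r5c4 = 3.
Column 5 already has 4, leaving r5c5 = 2.
Row 3 already has 1, so r3c1 = 4.
Cage g has product 300; hence r3c2 = 3.
Row 3 already has 1; hence r3c3 = 2.
Cage f needs two cells with product 4; hence r4c1 = 1.
Row 4 already has 1, leaving r4c3 = 4.
3 is placed in row 5, so r5c2 = 4.
Column 3 already has 4, so r5c3 = 1.
Cage c's pair has product 6, which forces r1c1 = 3.
Column 2 now contains 3, leaving r1c2 = 2.
Cage d has product 30; hence r2c1 = 2.
The 4 cells of cage d must have product 30; hence r2c2 = 1.
1 is placed in column 3, leaving r2c3 = 3.
Filled in: 3 2 5 4 1 / 2 1 3 5 4 / 4 3 2 1 5 / 1 5 4 2 3 / 5 4 1 3 2.

5 4 1 3 2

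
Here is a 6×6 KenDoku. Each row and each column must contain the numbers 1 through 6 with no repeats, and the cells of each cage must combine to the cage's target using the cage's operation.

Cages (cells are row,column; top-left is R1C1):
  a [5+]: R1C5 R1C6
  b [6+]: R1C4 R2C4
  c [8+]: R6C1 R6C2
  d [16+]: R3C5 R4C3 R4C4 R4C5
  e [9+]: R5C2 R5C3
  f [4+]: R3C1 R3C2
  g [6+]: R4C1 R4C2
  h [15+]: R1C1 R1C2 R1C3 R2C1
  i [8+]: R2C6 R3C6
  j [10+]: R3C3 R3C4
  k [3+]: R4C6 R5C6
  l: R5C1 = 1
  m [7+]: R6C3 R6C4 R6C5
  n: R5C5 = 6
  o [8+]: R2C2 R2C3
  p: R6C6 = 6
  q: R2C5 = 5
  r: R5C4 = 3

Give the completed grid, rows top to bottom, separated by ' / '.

Cage q is a single given cell, leaving R2C5 = 5.
Cage l is given, so R5C1 = 1.
Cage r is a single given cell; hence R5C4 = 3.
Cage n is given, which forces R5C5 = 6.
Row 5 now contains 1, so R5C6 = 2.
P is a freebie, which forces R6C6 = 6.
Column 6 now contains 6; hence R2C6 = 3.
1 is placed in column 1; hence R3C1 = 3.
The two cells of cage f must have sum 4, leaving R3C2 = 1.
The two cells of cage i must have sum 8; hence R3C6 = 5.
Column 6 already has 2, leaving R4C6 = 1.
3 is placed in column 1, so R6C1 = 5.
Row 6 now contains 5, leaving R6C2 = 3.
Cage a needs two cells with sum 5, which forces R1C5 = 1.
Column 6 now contains 1, so R1C6 = 4.
Row 1 needs a 3, and only R1C3 is open for it.
Cage h has sum 15, leaving R2C1 = 4.
4 is placed in row 2, which forces R2C4 = 1.
Column 1 already has 4, which forces R4C1 = 2.
Row 4 already has 2; hence R4C2 = 4.
Row 4 already has 2; hence R4C5 = 3.
Column 2 now contains 4, leaving R5C2 = 5.
5 is placed in row 5, so R5C3 = 4.
Column 1 now contains 2, leaving R1C1 = 6.
The 4 cells of cage h must have sum 15, so R1C2 = 2.
The two cells of cage b must have sum 6; hence R1C4 = 5.
2 is placed in column 2, so R2C2 = 6.
6 is placed in row 2; hence R2C3 = 2.
Column 3 now contains 4; hence R3C3 = 6.
Cage j's pair has sum 10, which forces R3C4 = 4.
Cage d has sum 16, so R3C5 = 2.
Column 3 now contains 6, which forces R4C3 = 5.
5 is placed in column 4; hence R4C4 = 6.
Cage m needs sum 7, which forces R6C3 = 1.
Column 4 already has 4, so R6C4 = 2.
Column 5 now contains 2, so R6C5 = 4.

6 2 3 5 1 4 / 4 6 2 1 5 3 / 3 1 6 4 2 5 / 2 4 5 6 3 1 / 1 5 4 3 6 2 / 5 3 1 2 4 6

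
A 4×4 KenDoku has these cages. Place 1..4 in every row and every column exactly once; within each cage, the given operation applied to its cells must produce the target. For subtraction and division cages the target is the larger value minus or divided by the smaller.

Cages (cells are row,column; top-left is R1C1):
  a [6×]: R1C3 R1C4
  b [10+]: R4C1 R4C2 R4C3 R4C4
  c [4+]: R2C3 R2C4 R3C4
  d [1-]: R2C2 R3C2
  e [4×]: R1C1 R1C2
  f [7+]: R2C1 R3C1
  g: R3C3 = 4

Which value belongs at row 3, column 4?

1

Cage c needs sum 4, so R2C3 = 1.
Cage c needs sum 4, so R2C4 = 2.
Cage g is given, which forces R3C3 = 4.
Cage c has sum 4, which forces R3C4 = 1.
The two cells of cage a must have product 6, leaving R1C3 = 2.
Column 4 now contains 2; hence R1C4 = 3.
Cage f needs two cells with sum 7, leaving R2C1 = 4.
Row 2 now contains 4, leaving R2C2 = 3.
Row 3 now contains 4, which forces R3C1 = 3.
3 is placed in column 2, so R3C2 = 2.
2 is placed in column 3, so R4C3 = 3.
3 is placed in column 4, leaving R4C4 = 4.
4 is placed in column 1; hence R1C1 = 1.
Cage e's pair has product 4, leaving R1C2 = 4.
Cage b has sum 10, which forces R4C1 = 2.
4 is placed in row 4, which forces R4C2 = 1.
Filled in: 1 4 2 3 / 4 3 1 2 / 3 2 4 1 / 2 1 3 4.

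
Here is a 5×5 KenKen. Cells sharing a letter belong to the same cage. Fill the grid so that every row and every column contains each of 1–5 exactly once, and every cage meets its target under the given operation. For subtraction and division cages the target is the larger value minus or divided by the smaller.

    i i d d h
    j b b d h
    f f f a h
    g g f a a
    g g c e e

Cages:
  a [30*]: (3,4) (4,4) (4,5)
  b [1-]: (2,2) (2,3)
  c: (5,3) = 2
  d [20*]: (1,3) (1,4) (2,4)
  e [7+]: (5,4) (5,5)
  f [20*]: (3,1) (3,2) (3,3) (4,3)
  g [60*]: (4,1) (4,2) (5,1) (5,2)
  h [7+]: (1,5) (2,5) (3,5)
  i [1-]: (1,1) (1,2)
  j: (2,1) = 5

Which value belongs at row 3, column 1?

Cage j is a single given cell, leaving (2,1) = 5.
C is a freebie, which forces (5,3) = 2.
2 is placed in column 3, which forces (4,3) = 1.
Row 3 needs a 3, and only (3,4) is open for it.
Column 4 already has 3, leaving (5,4) = 4.
Cage e needs two cells with sum 7, so (5,5) = 3.
Cage d has product 20, so (1,3) = 4.
Cage d has product 20, so (1,4) = 5.
Column 3 already has 4, so (2,3) = 3.
Column 4 now contains 4, which forces (2,4) = 1.
Column 3 already has 4, which forces (3,3) = 5.
Column 4 already has 5; hence (4,4) = 2.
Row 4 now contains 2, which forces (4,5) = 5.
3 is placed in row 5, leaving (5,1) = 1.
The 4 cells of cage g must have product 60; hence (5,2) = 5.
Column 1 already has 1, leaving (3,1) = 4.
Cage f needs product 20; hence (3,2) = 1.
Row 3 now contains 1, leaving (3,5) = 2.
Column 1 now contains 4, so (4,1) = 3.
Row 4 already has 3, so (4,2) = 4.
Column 1 now contains 3; hence (1,1) = 2.
Cage i needs two cells with difference 1, which forces (1,2) = 3.
Column 5 already has 2, so (1,5) = 1.
4 is placed in column 2, which forces (2,2) = 2.
Column 5 already has 2, leaving (2,5) = 4.
Filled in: 2 3 4 5 1 / 5 2 3 1 4 / 4 1 5 3 2 / 3 4 1 2 5 / 1 5 2 4 3.

4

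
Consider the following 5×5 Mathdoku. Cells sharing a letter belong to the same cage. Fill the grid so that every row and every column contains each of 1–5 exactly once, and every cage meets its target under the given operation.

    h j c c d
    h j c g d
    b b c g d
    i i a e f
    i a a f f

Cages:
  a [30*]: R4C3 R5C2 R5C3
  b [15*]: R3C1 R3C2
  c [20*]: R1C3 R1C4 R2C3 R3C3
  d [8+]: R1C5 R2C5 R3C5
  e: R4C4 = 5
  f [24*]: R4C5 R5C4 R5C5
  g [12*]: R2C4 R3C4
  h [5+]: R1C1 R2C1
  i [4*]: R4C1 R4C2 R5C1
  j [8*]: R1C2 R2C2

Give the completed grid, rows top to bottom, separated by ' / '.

Cage e is given, which forces R4C4 = 5.
In row 5, 1 can only go at R5C1, so R5C1 = 1.
Column 1 already has 1; hence R4C1 = 4.
The 3 cells of cage i must have product 4; hence R4C2 = 1.
Column 1 needs a 5, and only R3C1 is open for it.
5 is placed in row 3, which forces R3C2 = 3.
3 is placed in row 3, so R3C4 = 4.
Column 4 already has 4; hence R2C4 = 3.
Column 4 now contains 3, so R5C4 = 2.
Cage f needs product 24, leaving R5C5 = 4.
The two cells of cage h must have sum 5, so R1C1 = 3.
2 is placed in column 4, so R1C4 = 1.
Row 2 already has 3, leaving R2C1 = 2.
Row 2 now contains 2, which forces R2C2 = 4.
4 is placed in row 2; hence R2C3 = 5.
Row 2 now contains 5, so R2C5 = 1.
The 4 cells of cage c must have product 20, so R3C3 = 1.
Column 5 already has 1; hence R3C5 = 2.
Cage a has product 30, which forces R4C3 = 2.
The 3 cells of cage f must have product 24, so R4C5 = 3.
Row 5 now contains 2, which forces R5C2 = 5.
The 3 cells of cage a must have product 30, so R5C3 = 3.
Column 2 now contains 4, so R1C2 = 2.
Column 3 already has 5, leaving R1C3 = 4.
Column 5 already has 2; hence R1C5 = 5.

3 2 4 1 5 / 2 4 5 3 1 / 5 3 1 4 2 / 4 1 2 5 3 / 1 5 3 2 4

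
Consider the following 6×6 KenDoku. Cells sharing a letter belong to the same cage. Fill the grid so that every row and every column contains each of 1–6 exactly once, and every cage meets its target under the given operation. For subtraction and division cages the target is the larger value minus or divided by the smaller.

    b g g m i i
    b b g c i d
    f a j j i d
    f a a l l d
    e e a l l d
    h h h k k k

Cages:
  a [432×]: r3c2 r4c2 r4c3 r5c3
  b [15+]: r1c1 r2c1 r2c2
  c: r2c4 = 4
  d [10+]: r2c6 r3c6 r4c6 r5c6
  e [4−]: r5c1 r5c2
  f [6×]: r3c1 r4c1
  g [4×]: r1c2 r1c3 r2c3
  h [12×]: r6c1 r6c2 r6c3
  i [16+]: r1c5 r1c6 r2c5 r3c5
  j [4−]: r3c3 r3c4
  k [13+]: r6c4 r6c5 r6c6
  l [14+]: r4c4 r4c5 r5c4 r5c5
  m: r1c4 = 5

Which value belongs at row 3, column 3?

Cage m is a single given cell; hence r1c4 = 5.
Cage c is a single given cell, leaving r2c4 = 4.
In row 4, 5 can only go at r4c5, so r4c5 = 5.
The only place for 5 in row 3 is r3c3.
The two cells of cage j must have difference 4, leaving r3c4 = 1.
Row 6 needs a 5, and only r6c6 is open for it.
The only place for 6 in column 6 is r1c6.
6 is placed in row 1; hence r1c1 = 4.
Row 1 already has 4, so r1c3 = 1.
1 is placed in row 1, so r1c5 = 3.
1 is placed in column 3, so r2c3 = 2.
3 is placed in column 5; hence r3c5 = 6.
Column 5 already has 6; hence r6c5 = 2.
1 is placed in row 1, leaving r1c2 = 2.
Column 5 already has 6; hence r2c5 = 1.
Row 2 now contains 1, which forces r2c6 = 3.
The 4 cells of cage a must have product 432; hence r4c2 = 6.
The 4 cells of cage a must have product 432, leaving r5c3 = 6.
Column 5 now contains 1; hence r5c5 = 4.
2 is placed in row 6, so r6c4 = 6.
Cage b needs sum 15, leaving r2c1 = 6.
Column 2 already has 6, leaving r2c2 = 5.
5 is placed in column 2, which forces r5c2 = 1.
1 is placed in row 5, so r5c6 = 2.
Column 6 already has 2; hence r3c6 = 4.
Cage l needs sum 14, so r4c4 = 2.
The 4 cells of cage d must have sum 10, leaving r4c6 = 1.
1 is placed in row 5; hence r5c1 = 5.
Row 5 now contains 2, so r5c4 = 3.
Cage h needs product 12, leaving r6c1 = 1.
The two cells of cage f must have product 6; hence r3c1 = 2.
Row 3 already has 4; hence r3c2 = 3.
Row 4 now contains 2, leaving r4c1 = 3.
The 4 cells of cage a must have product 432, leaving r4c3 = 4.
Column 2 already has 3, leaving r6c2 = 4.
Column 3 already has 4, leaving r6c3 = 3.
Completed grid: 4 2 1 5 3 6 / 6 5 2 4 1 3 / 2 3 5 1 6 4 / 3 6 4 2 5 1 / 5 1 6 3 4 2 / 1 4 3 6 2 5.

5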